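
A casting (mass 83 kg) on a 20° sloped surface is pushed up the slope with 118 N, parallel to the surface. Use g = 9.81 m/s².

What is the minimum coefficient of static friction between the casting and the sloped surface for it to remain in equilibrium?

μ_s,min ≈ 0.21

N = m g cos θ = 765.1 N.
Friction must make up the shortfall along the incline: f = m g sin θ − P = 278.5 − 118 = 160.5 N.
At the threshold f = μ_s N, so μ_s,min = 160.5/765.1 = 0.21.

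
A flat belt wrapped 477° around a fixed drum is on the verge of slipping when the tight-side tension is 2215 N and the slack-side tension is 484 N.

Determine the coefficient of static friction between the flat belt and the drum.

T₂/T₁ = e^{μβ} → μ = ln(T₂/T₁)/β.
β = 477° = 8.325 rad.
μ = ln(2215/484)/8.325 = ln(4.576)/8.325 = 0.183.

μ ≈ 0.183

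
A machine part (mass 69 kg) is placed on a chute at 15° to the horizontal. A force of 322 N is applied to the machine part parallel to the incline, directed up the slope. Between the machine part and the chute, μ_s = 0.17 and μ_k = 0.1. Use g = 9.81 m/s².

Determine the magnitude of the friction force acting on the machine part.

f ≈ 65.4 N (down the incline)

Normal force: N = m g cos θ = 69 × 9.81 × cos 15° = 653.8 N.
For equilibrium along the incline the friction force must supply f = m g sin θ − P = 175.2 − 322 = -146.8 N (positive meaning up-slope).
Maximum static friction available: μ_s N = 0.17 × 653.8 = 111.2 N.
Since |-146.8| > 111.2 N, static friction cannot hold it; the machine part slides up the incline and kinetic friction applies: f = μ_k N = 0.1 × 653.8 = 65.4 N.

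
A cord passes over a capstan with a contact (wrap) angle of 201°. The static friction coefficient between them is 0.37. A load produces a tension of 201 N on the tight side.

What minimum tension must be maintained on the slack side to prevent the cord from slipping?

Capstan equation at impending slip: T_tight/T_slack = e^{μβ}.
β = 201° = 3.508 rad; e^{μβ} = e^{0.37×3.508} = 3.662.
T_slack = T_tight / e^{μβ} = 201 / 3.662 = 54.9 N.

T_min ≈ 54.9 N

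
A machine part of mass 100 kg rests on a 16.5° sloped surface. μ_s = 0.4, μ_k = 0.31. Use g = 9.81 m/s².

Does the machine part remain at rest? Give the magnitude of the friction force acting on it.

f ≈ 279 N

N = m g cos θ = 941 N.
Down-slope weight component: m g sin θ = 279 N.
μ_s N = 376 N.
279 ≤ 376 N, so it stays put; friction = 279 N.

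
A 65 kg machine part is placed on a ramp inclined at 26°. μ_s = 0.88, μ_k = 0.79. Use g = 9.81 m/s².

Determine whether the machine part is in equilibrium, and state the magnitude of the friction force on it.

N = m g cos θ = 573 N.
Down-slope weight component: m g sin θ = 280 N.
μ_s N = 504 N.
280 ≤ 504 N, so it stays put; friction = 280 N.

f ≈ 280 N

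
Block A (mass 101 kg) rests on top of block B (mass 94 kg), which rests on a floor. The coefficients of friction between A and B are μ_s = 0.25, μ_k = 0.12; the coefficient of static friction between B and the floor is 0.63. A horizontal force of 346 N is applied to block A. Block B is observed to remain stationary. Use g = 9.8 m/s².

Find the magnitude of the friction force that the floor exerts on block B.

f ≈ 119 N

Normal force at the A–B interface: N₁ = m_A g = 989.8 N.
Maximum static friction on A from B: μ_s N₁ = 0.25×989.8 = 247.5 N.
P = 346 N exceeds that limit, so A slips over B and the interface friction becomes kinetic: f₁ = μ_k N₁ = 0.12×989.8 = 119 N.
B experiences an equal 119 N forward from A (third law). B is in equilibrium, so the floor supplies f₂ = 119 N of static friction (limit μ_s(m_A+m_B)g = 1204 N, not exceeded).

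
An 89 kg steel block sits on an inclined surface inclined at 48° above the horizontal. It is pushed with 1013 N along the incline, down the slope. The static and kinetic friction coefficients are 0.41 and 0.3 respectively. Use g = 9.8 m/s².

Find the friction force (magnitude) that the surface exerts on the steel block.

Perpendicular to the surface, N = m g cos θ = 89·9.8·cos 48° = 583.6 N.
For equilibrium along the incline the friction force must supply f = m g sin θ + P = 648.2 + 1013 = 1661 N (positive meaning up-slope).
Maximum static friction available: μ_s N = 0.41 × 583.6 = 239.3 N.
Since |1661| > 239.3 N, static friction cannot hold it; the steel block slides down the incline and kinetic friction applies: f = μ_k N = 0.3 × 583.6 = 175 N.

f ≈ 175 N (up the incline)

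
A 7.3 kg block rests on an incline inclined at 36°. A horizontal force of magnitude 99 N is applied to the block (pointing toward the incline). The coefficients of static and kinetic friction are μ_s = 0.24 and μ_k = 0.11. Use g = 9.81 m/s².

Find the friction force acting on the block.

f ≈ 12.8 N (down the incline)

The horizontal push has a component P sin θ into the surface, so N = m g cos θ + P sin θ = 57.94 + 58.19 = 116.1 N.
Parallel to the incline: P cos θ − m g sin θ = 80.09 − 42.09 = 38 N; the friction needed to balance this is 38 N acting down the slope.
The limit of static friction is μ_s N = 27.87 N.
|f_req| = 38 > 27.87 N → the block slides up the incline; f = μ_k N = 0.11 × 116.1 = 12.8 N.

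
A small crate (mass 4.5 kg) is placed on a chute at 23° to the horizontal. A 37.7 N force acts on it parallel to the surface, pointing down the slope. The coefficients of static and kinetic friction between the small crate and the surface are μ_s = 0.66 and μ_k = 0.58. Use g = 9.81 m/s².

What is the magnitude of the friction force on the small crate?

Normal force: N = m g cos θ = 4.5 × 9.81 × cos 23° = 40.64 N.
Parallel to the incline, ΣF = 0 gives f = m g sin θ + P = 17.25 + 37.7 = 54.95 N (up-slope positive).
Static friction can supply at most μ_s N = 26.82 N.
|54.95| exceeds 26.82 N, so the small crate slips down-slope; friction is kinetic, f = μ_k N = 0.58×40.64 = 23.6 N.

f ≈ 23.6 N (up the incline)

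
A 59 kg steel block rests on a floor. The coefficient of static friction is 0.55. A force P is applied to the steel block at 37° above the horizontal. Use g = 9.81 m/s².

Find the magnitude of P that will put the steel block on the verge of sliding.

P ≈ 282 N

N = m g − P sin α (the pull lifts the steel block).
At impending slip, P cos α = μ_s N = μ_s (m g − P sin α).
Solving: P (cos α + μ_s sin α) = μ_s m g → P = 0.55×579/(cos 37° + 0.55 sin 37°) = 318/1.13 = 282 N.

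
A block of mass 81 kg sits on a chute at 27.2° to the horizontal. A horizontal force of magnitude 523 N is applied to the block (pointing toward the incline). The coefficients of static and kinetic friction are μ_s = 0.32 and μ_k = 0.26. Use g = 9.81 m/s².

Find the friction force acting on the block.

The horizontal push has a component P sin θ into the surface, so N = m g cos θ + P sin θ = 706.7 + 239.1 = 945.8 N.
Along the incline, the net driving force (taking up-slope positive) is P cos θ − m g sin θ = 465.2 − 363.2 = 102 N, so equilibrium requires friction f = -102 N (down-slope).
The limit of static friction is μ_s N = 302.7 N.
|f_req| = 102 ≤ 302.7 N → the block is in equilibrium; friction equals the required value.

f ≈ 102 N (down the incline)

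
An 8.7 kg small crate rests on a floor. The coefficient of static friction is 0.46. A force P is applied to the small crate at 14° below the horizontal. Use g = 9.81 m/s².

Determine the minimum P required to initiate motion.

N = m g + P sin α (the push presses the small crate into the floor).
At impending slip, P cos α = μ_s N = μ_s (m g + P sin α).
Solving: P (cos α − μ_s sin α) = μ_s m g → P = 0.46×85.3/(cos 14° − 0.46 sin 14°) = 39.3/0.859 = 45.7 N.

P ≈ 45.7 N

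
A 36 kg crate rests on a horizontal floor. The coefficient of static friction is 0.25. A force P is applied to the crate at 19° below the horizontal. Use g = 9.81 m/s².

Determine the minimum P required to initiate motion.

P ≈ 102 N

N = m g + P sin α (the push presses the crate into the horizontal floor).
At impending slip, P cos α = μ_s N = μ_s (m g + P sin α).
Solving: P (cos α − μ_s sin α) = μ_s m g → P = 0.25×353/(cos 19° − 0.25 sin 19°) = 88.3/0.8641 = 102 N.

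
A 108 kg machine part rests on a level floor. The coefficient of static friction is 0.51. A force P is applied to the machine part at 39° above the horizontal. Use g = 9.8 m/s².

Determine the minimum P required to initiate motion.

P ≈ 492 N

N = m g − P sin α (the pull lifts the machine part).
At impending slip, P cos α = μ_s N = μ_s (m g − P sin α).
Solving: P (cos α + μ_s sin α) = μ_s m g → P = 0.51×1060/(cos 39° + 0.51 sin 39°) = 540/1.098 = 492 N.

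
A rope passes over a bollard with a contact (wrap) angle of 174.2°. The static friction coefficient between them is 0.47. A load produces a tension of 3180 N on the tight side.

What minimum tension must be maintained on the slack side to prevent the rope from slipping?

Capstan equation at impending slip: T_tight/T_slack = e^{μβ}.
β = 174.2° = 3.04 rad; e^{μβ} = e^{0.47×3.04} = 4.174.
T_slack = T_tight / e^{μβ} = 3180 / 4.174 = 762 N.

T_min ≈ 762 N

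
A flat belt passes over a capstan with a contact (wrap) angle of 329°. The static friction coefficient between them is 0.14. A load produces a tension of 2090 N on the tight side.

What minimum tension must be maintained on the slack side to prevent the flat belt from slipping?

T_min ≈ 935 N

Capstan equation at impending slip: T_tight/T_slack = e^{μβ}.
β = 329° = 5.742 rad; e^{μβ} = e^{0.14×5.742} = 2.234.
T_slack = T_tight / e^{μβ} = 2090 / 2.234 = 935 N.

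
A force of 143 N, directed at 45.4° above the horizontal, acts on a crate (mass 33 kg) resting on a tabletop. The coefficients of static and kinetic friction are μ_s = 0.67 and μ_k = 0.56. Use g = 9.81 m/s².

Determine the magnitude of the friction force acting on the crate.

f ≈ 100 N

Vertical equilibrium gives N = m g − P sin α = 221.9 N.
Horizontally, friction must balance P cos α = 100.4 N.
μ_s N = 0.67 × 221.9 = 148.7 N.
Since 100.4 N does not exceed the limit, the crate stays at rest and f = 100 N.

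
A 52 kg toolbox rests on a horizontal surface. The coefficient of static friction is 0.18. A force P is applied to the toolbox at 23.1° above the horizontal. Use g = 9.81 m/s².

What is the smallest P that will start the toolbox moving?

N = m g − P sin α (the pull lifts the toolbox).
At impending slip, P cos α = μ_s N = μ_s (m g − P sin α).
Solving: P (cos α + μ_s sin α) = μ_s m g → P = 0.18×510/(cos 23.1° + 0.18 sin 23.1°) = 91.8/0.9904 = 92.7 N.

P ≈ 92.7 N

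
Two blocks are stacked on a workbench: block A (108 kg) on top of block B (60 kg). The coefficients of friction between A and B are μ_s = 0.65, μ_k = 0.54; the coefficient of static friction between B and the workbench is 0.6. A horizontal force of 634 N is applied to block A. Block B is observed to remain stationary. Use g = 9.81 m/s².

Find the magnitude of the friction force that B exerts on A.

f ≈ 634 N

Normal force at the A–B interface: N₁ = m_A g = 1059 N.
Maximum static friction on A from B: μ_s N₁ = 0.65×1059 = 688.7 N.
Since P = 634 N ≤ 688.7 N, A does not slip on B; friction on A equals P = 634 N.
B experiences an equal 634 N forward from A (third law). B is in equilibrium, so the floor supplies f₂ = 634 N of static friction (limit μ_s(m_A+m_B)g = 988.8 N, not exceeded).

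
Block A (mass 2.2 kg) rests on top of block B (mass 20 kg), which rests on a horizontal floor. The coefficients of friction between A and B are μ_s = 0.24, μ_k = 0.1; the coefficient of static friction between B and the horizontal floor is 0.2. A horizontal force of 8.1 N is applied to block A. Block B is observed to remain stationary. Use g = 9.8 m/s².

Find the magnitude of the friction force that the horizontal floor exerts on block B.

f ≈ 2.16 N

Between the blocks, N₁ = m_A g = 21.56 N.
Maximum static friction on A from B: μ_s N₁ = 0.24×21.56 = 5.174 N.
Since P = 8.1 N > 5.174 N, A slides on B; the A–B friction is kinetic: f₁ = μ_k N₁ = 0.1×21.56 = 2.16 N.
By Newton's third law B feels 2.16 N forward from A. With B stationary, the floor's static friction on B balances it: f₂ = 2.16 N (well within μ_s(m_A+m_B)g = 43.51 N).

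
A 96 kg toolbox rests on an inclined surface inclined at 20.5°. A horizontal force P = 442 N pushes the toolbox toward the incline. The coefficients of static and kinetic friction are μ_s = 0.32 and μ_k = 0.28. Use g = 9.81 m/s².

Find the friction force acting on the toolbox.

f ≈ 84.2 N (down the incline)

The horizontal push has a component P sin θ into the surface, so N = m g cos θ + P sin θ = 882.1 + 154.8 = 1037 N.
Along the incline, the net driving force (taking up-slope positive) is P cos θ − m g sin θ = 414 − 329.8 = 84.2 N, so equilibrium requires friction f = -84.2 N (down-slope).
The limit of static friction is μ_s N = 331.8 N.
Since 84.2 N is within the 331.8 N limit, the toolbox stays put and friction is exactly 84.2 N.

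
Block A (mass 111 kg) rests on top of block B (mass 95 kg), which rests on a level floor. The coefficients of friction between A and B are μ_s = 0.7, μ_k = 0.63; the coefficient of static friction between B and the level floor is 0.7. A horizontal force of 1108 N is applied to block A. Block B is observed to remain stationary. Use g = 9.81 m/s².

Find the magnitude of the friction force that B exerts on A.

The normal force B exerts on A is simply A's weight, N₁ = 1089 N.
Maximum static friction on A from B: μ_s N₁ = 0.7×1089 = 762.2 N.
Since P = 1108 N > 762.2 N, A slides on B; the A–B friction is kinetic: f₁ = μ_k N₁ = 0.63×1089 = 686 N.
B experiences an equal 686 N forward from A (third law). B is in equilibrium, so the floor supplies f₂ = 686 N of static friction (limit μ_s(m_A+m_B)g = 1415 N, not exceeded).

f ≈ 686 N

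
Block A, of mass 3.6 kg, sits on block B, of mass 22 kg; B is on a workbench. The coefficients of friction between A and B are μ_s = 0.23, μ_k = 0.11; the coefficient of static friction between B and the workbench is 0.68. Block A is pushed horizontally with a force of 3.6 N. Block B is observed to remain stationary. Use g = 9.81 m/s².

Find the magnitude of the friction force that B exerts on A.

f ≈ 3.6 N

The normal force B exerts on A is simply A's weight, N₁ = 35.32 N.
So the A–B interface can sustain at most μ_s N₁ = 8.123 N of static friction.
P = 3.6 N is within that limit, so A and B move together (both at rest); the A–B friction is simply f₁ = P = 3.6 N.
B experiences an equal 3.6 N forward from A (third law). B is in equilibrium, so the floor supplies f₂ = 3.6 N of static friction (limit μ_s(m_A+m_B)g = 170.8 N, not exceeded).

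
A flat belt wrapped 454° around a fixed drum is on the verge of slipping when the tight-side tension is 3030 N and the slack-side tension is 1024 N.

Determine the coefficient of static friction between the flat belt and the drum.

μ ≈ 0.137

T₂/T₁ = e^{μβ} → μ = ln(T₂/T₁)/β.
β = 454° = 7.924 rad.
μ = ln(3030/1024)/7.924 = ln(2.959)/7.924 = 0.137.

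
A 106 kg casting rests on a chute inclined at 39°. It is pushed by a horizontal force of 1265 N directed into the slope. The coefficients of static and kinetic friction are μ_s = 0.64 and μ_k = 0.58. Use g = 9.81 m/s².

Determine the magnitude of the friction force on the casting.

f ≈ 329 N (down the incline)

Normal direction: N = m g cos θ + P sin θ = 1604 N.
Along the incline, the net driving force (taking up-slope positive) is P cos θ − m g sin θ = 983.1 − 654.4 = 328.7 N, so equilibrium requires friction f = -328.7 N (down-slope).
The limit of static friction is μ_s N = 1027 N.
Since 328.7 N is within the 1027 N limit, the casting stays put and friction is exactly 329 N.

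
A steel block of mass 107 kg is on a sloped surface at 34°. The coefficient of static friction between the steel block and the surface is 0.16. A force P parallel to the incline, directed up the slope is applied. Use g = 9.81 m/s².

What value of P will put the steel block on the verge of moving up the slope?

P ≈ 726 N

At impending motion up the slope, friction acts down-slope at its limit: f = μ_s N.
P is parallel to the surface, so N = m g cos θ = 870 N.
Along the incline: P = m g sin θ + μ_s N = 587 + 0.16×870 = 726 N.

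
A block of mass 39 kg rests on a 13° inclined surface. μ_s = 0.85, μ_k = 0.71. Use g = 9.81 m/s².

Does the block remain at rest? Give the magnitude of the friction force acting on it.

f ≈ 86.1 N

N = m g cos θ = 373 N.
Down-slope weight component: m g sin θ = 86.1 N.
μ_s N = 317 N.
86.1 ≤ 317 N, so it stays put; friction = 86.1 N.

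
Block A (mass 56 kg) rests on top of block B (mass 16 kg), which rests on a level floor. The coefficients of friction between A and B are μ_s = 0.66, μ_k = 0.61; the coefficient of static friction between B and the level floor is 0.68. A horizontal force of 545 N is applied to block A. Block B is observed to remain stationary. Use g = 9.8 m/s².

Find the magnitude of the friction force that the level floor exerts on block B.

f ≈ 335 N

Normal force at the A–B interface: N₁ = m_A g = 548.8 N.
So the A–B interface can sustain at most μ_s N₁ = 362.2 N of static friction.
Since P = 545 N > 362.2 N, A slides on B; the A–B friction is kinetic: f₁ = μ_k N₁ = 0.61×548.8 = 335 N.
By Newton's third law B feels 335 N forward from A. With B stationary, the floor's static friction on B balances it: f₂ = 335 N (well within μ_s(m_A+m_B)g = 479.8 N).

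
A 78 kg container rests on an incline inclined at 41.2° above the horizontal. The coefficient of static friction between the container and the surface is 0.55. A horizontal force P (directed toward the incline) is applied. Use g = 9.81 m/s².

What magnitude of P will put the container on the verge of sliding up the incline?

P ≈ 2100 N

At impending motion up the slope, friction acts down-slope at its limit: f = μ_s N.
Perpendicular to the incline: N = m g cos θ + P sin θ.
Along the incline: P cos θ = m g sin θ + μ_s N = m g sin θ + μ_s (m g cos θ + P sin θ).
Solving, P (cos θ − μ_s sin θ) = m g (sin θ + μ_s cos θ), so P = 78×9.81×(sin 41.2° + 0.55 cos 41.2°)/(cos 41.2° − 0.55 sin 41.2°) = 765×1.073/0.3901 = 2100 N.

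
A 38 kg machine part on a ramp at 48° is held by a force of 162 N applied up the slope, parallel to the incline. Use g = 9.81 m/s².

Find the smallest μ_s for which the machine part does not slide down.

N = m g cos θ = 249.4 N.
Friction must make up the shortfall along the incline: f = m g sin θ − P = 277 − 162 = 115 N.
At the threshold f = μ_s N, so μ_s,min = 115/249.4 = 0.461.

μ_s,min ≈ 0.461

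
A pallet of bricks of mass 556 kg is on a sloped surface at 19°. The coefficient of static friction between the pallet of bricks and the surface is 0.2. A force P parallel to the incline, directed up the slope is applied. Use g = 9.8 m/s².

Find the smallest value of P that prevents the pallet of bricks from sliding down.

P_min ≈ 744 N

The pallet of bricks tends to slide down (tan θ > μ_s), so at the point of impending slip friction acts up-slope at its limit: f = μ_s N.
P is parallel to the surface, so N = m g cos θ = 5150 N.
Along the incline: P + μ_s N = m g sin θ, so P = 1770 − 0.2×5150 = 744 N.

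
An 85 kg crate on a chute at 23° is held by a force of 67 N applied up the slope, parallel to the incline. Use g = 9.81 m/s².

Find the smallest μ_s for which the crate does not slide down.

μ_s,min ≈ 0.337

N = m g cos θ = 767.6 N.
Friction must make up the shortfall along the incline: f = m g sin θ − P = 325.8 − 67 = 258.8 N.
At the threshold f = μ_s N, so μ_s,min = 258.8/767.6 = 0.337.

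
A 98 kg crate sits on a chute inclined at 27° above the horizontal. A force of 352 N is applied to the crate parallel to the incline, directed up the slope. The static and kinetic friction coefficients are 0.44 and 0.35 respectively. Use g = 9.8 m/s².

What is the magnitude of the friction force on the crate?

The normal reaction is N = m g cos θ = 855.7 N.
Parallel to the incline, ΣF = 0 gives f = m g sin θ − P = 436 − 352 = 84.01 N (up-slope positive).
Static friction can supply at most μ_s N = 376.5 N.
Since |84.01| ≤ 376.5 N, no slip — friction simply equals what equilibrium demands.

f ≈ 84 N (up the incline)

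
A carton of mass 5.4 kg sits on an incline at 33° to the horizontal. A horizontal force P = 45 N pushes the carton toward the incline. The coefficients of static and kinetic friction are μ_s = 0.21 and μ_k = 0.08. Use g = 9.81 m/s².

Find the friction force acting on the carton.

Resolve perpendicular to the incline: N = m g cos θ + P sin θ = 5.4×9.81×cos 33° + 45×sin 33° = 68.94 N.
Parallel to the incline: P cos θ − m g sin θ = 37.74 − 28.85 = 8.888 N; the friction needed to balance this is 8.888 N acting down the slope.
The limit of static friction is μ_s N = 14.48 N.
|f_req| = 8.888 ≤ 14.48 N → the carton is in equilibrium; friction equals the required value.

f ≈ 8.89 N (down the incline)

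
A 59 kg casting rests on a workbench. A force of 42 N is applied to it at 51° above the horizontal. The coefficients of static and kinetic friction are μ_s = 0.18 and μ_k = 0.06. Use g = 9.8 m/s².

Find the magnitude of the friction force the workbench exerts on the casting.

N = m g − P sin α = 578.2 − 42×sin 51° = 545.6 N.
For equilibrium, f = P cos α = 42×cos 51° = 26.43 N.
The static-friction limit is μ_s N = 98.2 N.
26.43 ≤ 98.2 N → static; friction equals the required 26.4 N.

f ≈ 26.4 N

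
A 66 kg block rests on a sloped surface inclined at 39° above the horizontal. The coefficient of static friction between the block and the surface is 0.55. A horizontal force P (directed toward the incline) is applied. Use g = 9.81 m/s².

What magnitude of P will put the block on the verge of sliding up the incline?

At impending motion up the slope, friction acts down-slope at its limit: f = μ_s N.
Perpendicular to the incline: N = m g cos θ + P sin θ.
Along the incline: P cos θ = m g sin θ + μ_s N = m g sin θ + μ_s (m g cos θ + P sin θ).
Solving, P (cos θ − μ_s sin θ) = m g (sin θ + μ_s cos θ), so P = 66×9.81×(sin 39° + 0.55 cos 39°)/(cos 39° − 0.55 sin 39°) = 647×1.057/0.431 = 1590 N.

P ≈ 1590 N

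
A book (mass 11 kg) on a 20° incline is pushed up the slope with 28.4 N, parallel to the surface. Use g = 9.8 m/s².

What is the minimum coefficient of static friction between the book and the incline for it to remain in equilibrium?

N = m g cos θ = 101.3 N.
Friction must make up the shortfall along the incline: f = m g sin θ − P = 36.87 − 28.4 = 8.47 N.
At the threshold f = μ_s N, so μ_s,min = 8.47/101.3 = 0.0836.

μ_s,min ≈ 0.0836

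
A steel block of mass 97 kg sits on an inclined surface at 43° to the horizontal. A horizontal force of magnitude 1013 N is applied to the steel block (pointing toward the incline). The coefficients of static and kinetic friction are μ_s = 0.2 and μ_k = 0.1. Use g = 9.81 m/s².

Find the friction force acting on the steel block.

f ≈ 91.9 N (down the incline)

Normal direction: N = m g cos θ + P sin θ = 1387 N.
Parallel to the incline: P cos θ − m g sin θ = 740.9 − 649 = 91.89 N; the friction needed to balance this is 91.89 N acting down the slope.
Maximum static friction: μ_s N = 0.2 × 1387 = 277.4 N.
Since 91.89 N is within the 277.4 N limit, the steel block stays put and friction is exactly 91.9 N.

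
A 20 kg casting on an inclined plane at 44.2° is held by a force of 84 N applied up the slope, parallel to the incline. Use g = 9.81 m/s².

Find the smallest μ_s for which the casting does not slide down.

N = m g cos θ = 140.7 N.
Friction must make up the shortfall along the incline: f = m g sin θ − P = 136.8 − 84 = 52.78 N.
At the threshold f = μ_s N, so μ_s,min = 52.78/140.7 = 0.375.

μ_s,min ≈ 0.375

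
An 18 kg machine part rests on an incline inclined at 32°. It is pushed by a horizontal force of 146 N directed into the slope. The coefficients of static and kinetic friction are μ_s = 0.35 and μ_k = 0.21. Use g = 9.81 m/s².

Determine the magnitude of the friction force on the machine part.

The horizontal push has a component P sin θ into the surface, so N = m g cos θ + P sin θ = 149.7 + 77.37 = 227.1 N.
Along the incline, the net driving force (taking up-slope positive) is P cos θ − m g sin θ = 123.8 − 93.57 = 30.24 N, so equilibrium requires friction f = -30.24 N (down-slope).
The limit of static friction is μ_s N = 79.49 N.
|f_req| = 30.24 ≤ 79.49 N → the machine part is in equilibrium; friction equals the required value.

f ≈ 30.2 N (down the incline)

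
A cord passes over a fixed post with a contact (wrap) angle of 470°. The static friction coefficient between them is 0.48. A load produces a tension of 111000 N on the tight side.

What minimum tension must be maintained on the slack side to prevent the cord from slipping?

Capstan equation at impending slip: T_tight/T_slack = e^{μβ}.
β = 470° = 8.203 rad; e^{μβ} = e^{0.48×8.203} = 51.29.
T_slack = T_tight / e^{μβ} = 111000 / 51.29 = 2160 N.

T_min ≈ 2160 N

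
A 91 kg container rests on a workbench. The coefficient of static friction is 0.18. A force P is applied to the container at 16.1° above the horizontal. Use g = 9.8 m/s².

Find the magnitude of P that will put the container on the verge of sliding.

N = m g − P sin α (the pull lifts the container).
At impending slip, P cos α = μ_s N = μ_s (m g − P sin α).
Solving: P (cos α + μ_s sin α) = μ_s m g → P = 0.18×892/(cos 16.1° + 0.18 sin 16.1°) = 161/1.011 = 159 N.

P ≈ 159 N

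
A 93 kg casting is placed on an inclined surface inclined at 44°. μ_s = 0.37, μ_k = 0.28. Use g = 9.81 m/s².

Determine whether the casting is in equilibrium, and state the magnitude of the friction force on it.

N = m g cos θ = 656 N.
Down-slope weight component: m g sin θ = 634 N.
μ_s N = 243 N.
634 > 243 N, so it slides; kinetic friction f = μ_k N = 0.28×656 = 184 N.

f ≈ 184 N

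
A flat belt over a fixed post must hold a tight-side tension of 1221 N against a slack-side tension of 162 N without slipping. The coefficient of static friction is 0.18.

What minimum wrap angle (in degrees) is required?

T₂/T₁ = e^{μβ} → β = ln(T₂/T₁)/μ.
β = ln(1221/162)/0.18 = 2.02/0.18 = 11.22 rad.
In degrees: β = 11.22 × 180/π = 643°.

β_min ≈ 643°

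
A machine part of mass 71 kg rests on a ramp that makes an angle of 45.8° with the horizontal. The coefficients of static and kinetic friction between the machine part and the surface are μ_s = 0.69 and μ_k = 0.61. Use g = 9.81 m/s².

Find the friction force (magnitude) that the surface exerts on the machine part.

Perpendicular to the surface, N = m g cos θ = 71·9.81·cos 45.8° = 485.6 N.
Along the slope the weight component is m g sin θ = 499.3 N; friction must supply exactly this, acting up-slope.
Static friction can supply at most μ_s N = 335.1 N.
|499.3| exceeds 335.1 N, so the machine part slips down-slope; friction is kinetic, f = μ_k N = 0.61×485.6 = 296 N.

f ≈ 296 N (up the incline)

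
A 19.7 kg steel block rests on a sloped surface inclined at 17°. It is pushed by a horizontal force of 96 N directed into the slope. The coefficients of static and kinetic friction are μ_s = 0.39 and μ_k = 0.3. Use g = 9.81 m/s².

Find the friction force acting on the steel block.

Resolve perpendicular to the incline: N = m g cos θ + P sin θ = 19.7×9.81×cos 17° + 96×sin 17° = 212.9 N.
Parallel to the incline: P cos θ − m g sin θ = 91.81 − 56.5 = 35.3 N; the friction needed to balance this is 35.3 N acting down the slope.
The limit of static friction is μ_s N = 83.02 N.
|f_req| = 35.3 ≤ 83.02 N → the steel block is in equilibrium; friction equals the required value.

f ≈ 35.3 N (down the incline)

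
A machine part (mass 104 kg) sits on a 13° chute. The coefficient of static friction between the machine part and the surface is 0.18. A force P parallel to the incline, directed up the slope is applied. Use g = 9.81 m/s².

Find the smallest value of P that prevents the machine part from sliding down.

The machine part tends to slide down (tan θ > μ_s), so at the point of impending slip friction acts up-slope at its limit: f = μ_s N.
P is parallel to the surface, so N = m g cos θ = 994 N.
Along the incline: P + μ_s N = m g sin θ, so P = 230 − 0.18×994 = 50.6 N.

P_min ≈ 50.6 N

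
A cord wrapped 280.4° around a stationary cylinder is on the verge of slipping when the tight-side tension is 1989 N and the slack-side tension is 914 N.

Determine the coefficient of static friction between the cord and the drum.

μ ≈ 0.159

T₂/T₁ = e^{μβ} → μ = ln(T₂/T₁)/β.
β = 280.4° = 4.894 rad.
μ = ln(1989/914)/4.894 = ln(2.176)/4.894 = 0.159.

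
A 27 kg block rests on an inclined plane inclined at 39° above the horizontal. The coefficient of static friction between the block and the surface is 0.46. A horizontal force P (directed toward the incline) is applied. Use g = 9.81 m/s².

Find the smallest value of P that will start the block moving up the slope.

P ≈ 536 N

At impending motion up the slope, friction acts down-slope at its limit: f = μ_s N.
Perpendicular to the incline: N = m g cos θ + P sin θ.
Along the incline: P cos θ = m g sin θ + μ_s N = m g sin θ + μ_s (m g cos θ + P sin θ).
Solving, P (cos θ − μ_s sin θ) = m g (sin θ + μ_s cos θ), so P = 27×9.81×(sin 39° + 0.46 cos 39°)/(cos 39° − 0.46 sin 39°) = 265×0.9868/0.4877 = 536 N.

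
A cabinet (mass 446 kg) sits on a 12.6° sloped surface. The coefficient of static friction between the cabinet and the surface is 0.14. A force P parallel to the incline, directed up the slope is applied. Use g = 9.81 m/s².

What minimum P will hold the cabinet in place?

The cabinet tends to slide down (tan θ > μ_s), so at the point of impending slip friction acts up-slope at its limit: f = μ_s N.
P is parallel to the surface, so N = m g cos θ = 4270 N.
Along the incline: P + μ_s N = m g sin θ, so P = 954 − 0.14×4270 = 357 N.

P_min ≈ 357 N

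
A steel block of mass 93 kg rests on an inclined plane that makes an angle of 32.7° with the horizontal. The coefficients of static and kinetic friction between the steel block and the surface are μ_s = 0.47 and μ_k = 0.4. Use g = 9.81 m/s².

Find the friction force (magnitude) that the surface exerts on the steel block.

The normal reaction is N = m g cos θ = 767.7 N.
For equilibrium along the incline, friction must balance the weight component: f = m g sin θ = 492.9 N up the slope.
The static-friction ceiling is μ_s N = 0.47 × 767.7 = 360.8 N.
|492.9| exceeds 360.8 N, so the steel block slips down-slope; friction is kinetic, f = μ_k N = 0.4×767.7 = 307 N.

f ≈ 307 N (up the incline)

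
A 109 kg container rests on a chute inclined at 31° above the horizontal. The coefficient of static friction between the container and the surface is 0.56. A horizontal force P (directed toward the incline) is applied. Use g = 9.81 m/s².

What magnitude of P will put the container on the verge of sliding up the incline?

P ≈ 1870 N

At impending motion up the slope, friction acts down-slope at its limit: f = μ_s N.
Perpendicular to the incline: N = m g cos θ + P sin θ.
Along the incline: P cos θ = m g sin θ + μ_s N = m g sin θ + μ_s (m g cos θ + P sin θ).
Solving, P (cos θ − μ_s sin θ) = m g (sin θ + μ_s cos θ), so P = 109×9.81×(sin 31° + 0.56 cos 31°)/(cos 31° − 0.56 sin 31°) = 1070×0.9951/0.5687 = 1870 N.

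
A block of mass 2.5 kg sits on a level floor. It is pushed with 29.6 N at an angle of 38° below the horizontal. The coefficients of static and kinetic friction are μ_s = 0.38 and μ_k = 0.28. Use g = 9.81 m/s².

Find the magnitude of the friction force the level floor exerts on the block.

f ≈ 12 N

N = m g + P sin α = 24.53 + 29.6×sin 38° = 42.75 N.
The horizontal driving force is P cos α = 23.33 N, so equilibrium needs friction f = 23.33 N.
μ_s N = 0.38 × 42.75 = 16.24 N.
The required friction exceeds μ_s N, so the block moves and f = μ_k N = 12 N.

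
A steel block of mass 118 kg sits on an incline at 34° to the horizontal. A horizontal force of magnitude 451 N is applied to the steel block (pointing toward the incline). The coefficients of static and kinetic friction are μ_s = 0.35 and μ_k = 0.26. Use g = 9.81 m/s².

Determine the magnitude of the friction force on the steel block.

Resolve perpendicular to the incline: N = m g cos θ + P sin θ = 118×9.81×cos 34° + 451×sin 34° = 1212 N.
Along the incline, the net driving force (taking up-slope positive) is P cos θ − m g sin θ = 373.9 − 647.3 = -273.4 N, so equilibrium requires friction f = 273.4 N (up-slope).
The limit of static friction is μ_s N = 424.2 N.
|f_req| = 273.4 ≤ 424.2 N → the steel block is in equilibrium; friction equals the required value.

f ≈ 273 N (up the incline)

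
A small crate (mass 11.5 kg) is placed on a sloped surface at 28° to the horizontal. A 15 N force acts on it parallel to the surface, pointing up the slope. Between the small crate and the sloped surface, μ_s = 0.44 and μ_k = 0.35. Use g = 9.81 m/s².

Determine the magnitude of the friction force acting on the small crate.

f ≈ 38 N (up the incline)

Normal force: N = m g cos θ = 11.5 × 9.81 × cos 28° = 99.61 N.
The friction needed for equilibrium is m g sin θ − P = 52.96 − 15 = 37.96 N, measured positive up-slope.
Static friction can supply at most μ_s N = 43.83 N.
Since |37.96| ≤ 43.83 N, no slip — friction simply equals what equilibrium demands.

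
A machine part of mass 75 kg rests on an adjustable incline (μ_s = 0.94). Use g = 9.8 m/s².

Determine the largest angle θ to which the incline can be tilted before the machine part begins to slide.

At the slip threshold, m g sin θ = μ_s · m g cos θ, so tan θ = μ_s.
θ_max = arctan(0.94) = 43.2°.

θ_max ≈ 43.2°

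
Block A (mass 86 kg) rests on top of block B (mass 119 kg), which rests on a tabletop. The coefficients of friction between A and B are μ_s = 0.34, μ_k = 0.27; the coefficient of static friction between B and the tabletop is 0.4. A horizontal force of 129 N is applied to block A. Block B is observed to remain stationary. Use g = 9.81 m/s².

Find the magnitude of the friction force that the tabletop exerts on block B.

The normal force B exerts on A is simply A's weight, N₁ = 843.7 N.
So the A–B interface can sustain at most μ_s N₁ = 286.8 N of static friction.
P = 129 N is within that limit, so A and B move together (both at rest); the A–B friction is simply f₁ = P = 129 N.
By Newton's third law B feels 129 N forward from A. With B stationary, the floor's static friction on B balances it: f₂ = 129 N (well within μ_s(m_A+m_B)g = 804.4 N).

f ≈ 129 N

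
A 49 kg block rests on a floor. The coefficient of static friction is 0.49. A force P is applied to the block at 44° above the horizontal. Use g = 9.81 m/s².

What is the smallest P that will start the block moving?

N = m g − P sin α (the pull lifts the block).
At impending slip, P cos α = μ_s N = μ_s (m g − P sin α).
Solving: P (cos α + μ_s sin α) = μ_s m g → P = 0.49×481/(cos 44° + 0.49 sin 44°) = 236/1.06 = 222 N.

P ≈ 222 N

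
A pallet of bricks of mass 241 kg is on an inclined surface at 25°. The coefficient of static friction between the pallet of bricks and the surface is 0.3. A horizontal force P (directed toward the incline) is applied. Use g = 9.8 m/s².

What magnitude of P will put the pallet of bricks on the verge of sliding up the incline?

P ≈ 2100 N

At impending motion up the slope, friction acts down-slope at its limit: f = μ_s N.
Perpendicular to the incline: N = m g cos θ + P sin θ.
Along the incline: P cos θ = m g sin θ + μ_s N = m g sin θ + μ_s (m g cos θ + P sin θ).
Solving, P (cos θ − μ_s sin θ) = m g (sin θ + μ_s cos θ), so P = 241×9.8×(sin 25° + 0.3 cos 25°)/(cos 25° − 0.3 sin 25°) = 2360×0.6945/0.7795 = 2100 N.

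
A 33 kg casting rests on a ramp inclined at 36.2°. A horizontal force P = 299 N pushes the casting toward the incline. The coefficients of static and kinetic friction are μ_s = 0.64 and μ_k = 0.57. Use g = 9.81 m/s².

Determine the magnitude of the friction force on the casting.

Resolve perpendicular to the incline: N = m g cos θ + P sin θ = 33×9.81×cos 36.2° + 299×sin 36.2° = 437.8 N.
Parallel to the incline: P cos θ − m g sin θ = 241.3 − 191.2 = 50.08 N; the friction needed to balance this is 50.08 N acting down the slope.
Maximum static friction: μ_s N = 0.64 × 437.8 = 280.2 N.
Since 50.08 N is within the 280.2 N limit, the casting stays put and friction is exactly 50.1 N.

f ≈ 50.1 N (down the incline)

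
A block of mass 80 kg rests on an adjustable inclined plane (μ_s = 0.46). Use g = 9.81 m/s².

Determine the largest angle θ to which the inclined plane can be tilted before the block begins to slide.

θ_max ≈ 24.7°

At the slip threshold, m g sin θ = μ_s · m g cos θ, so tan θ = μ_s.
θ_max = arctan(0.46) = 24.7°.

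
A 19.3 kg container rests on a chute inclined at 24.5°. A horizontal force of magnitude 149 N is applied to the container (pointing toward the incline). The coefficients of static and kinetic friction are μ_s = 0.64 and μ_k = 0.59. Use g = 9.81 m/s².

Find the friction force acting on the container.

Resolve perpendicular to the incline: N = m g cos θ + P sin θ = 19.3×9.81×cos 24.5° + 149×sin 24.5° = 234.1 N.
Parallel to the incline: P cos θ − m g sin θ = 135.6 − 78.52 = 57.07 N; the friction needed to balance this is 57.07 N acting down the slope.
The limit of static friction is μ_s N = 149.8 N.
Since 57.07 N is within the 149.8 N limit, the container stays put and friction is exactly 57.1 N.

f ≈ 57.1 N (down the incline)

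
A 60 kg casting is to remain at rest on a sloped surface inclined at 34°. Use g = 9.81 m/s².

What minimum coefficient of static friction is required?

At the slip threshold m g sin θ = μ_s m g cos θ, so μ_s,min = tan θ.
μ_s,min = tan 34° = 0.675.

μ_s,min ≈ 0.675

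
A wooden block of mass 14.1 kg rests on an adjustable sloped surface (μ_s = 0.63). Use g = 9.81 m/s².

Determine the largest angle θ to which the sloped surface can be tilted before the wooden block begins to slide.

At the slip threshold, m g sin θ = μ_s · m g cos θ, so tan θ = μ_s.
θ_max = arctan(0.63) = 32.2°.

θ_max ≈ 32.2°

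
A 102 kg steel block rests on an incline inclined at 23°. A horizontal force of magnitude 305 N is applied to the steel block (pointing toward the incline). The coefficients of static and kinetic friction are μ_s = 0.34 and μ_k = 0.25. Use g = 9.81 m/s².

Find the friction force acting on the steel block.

The horizontal push has a component P sin θ into the surface, so N = m g cos θ + P sin θ = 921.1 + 119.2 = 1040 N.
Parallel to the incline: P cos θ − m g sin θ = 280.8 − 391 = -110.2 N; the friction needed to balance this is 110.2 N acting up the slope.
Maximum static friction: μ_s N = 0.34 × 1040 = 353.7 N.
Since 110.2 N is within the 353.7 N limit, the steel block stays put and friction is exactly 110 N.

f ≈ 110 N (up the incline)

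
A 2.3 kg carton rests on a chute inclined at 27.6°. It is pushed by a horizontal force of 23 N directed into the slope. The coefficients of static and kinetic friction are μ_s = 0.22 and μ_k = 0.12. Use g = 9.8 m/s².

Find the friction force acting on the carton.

f ≈ 3.68 N (down the incline)

Resolve perpendicular to the incline: N = m g cos θ + P sin θ = 2.3×9.8×cos 27.6° + 23×sin 27.6° = 30.63 N.
Parallel to the incline: P cos θ − m g sin θ = 20.38 − 10.44 = 9.94 N; the friction needed to balance this is 9.94 N acting down the slope.
Maximum static friction: μ_s N = 0.22 × 30.63 = 6.739 N.
|f_req| = 9.94 > 6.739 N → the carton slides up the incline; f = μ_k N = 0.12 × 30.63 = 3.68 N.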